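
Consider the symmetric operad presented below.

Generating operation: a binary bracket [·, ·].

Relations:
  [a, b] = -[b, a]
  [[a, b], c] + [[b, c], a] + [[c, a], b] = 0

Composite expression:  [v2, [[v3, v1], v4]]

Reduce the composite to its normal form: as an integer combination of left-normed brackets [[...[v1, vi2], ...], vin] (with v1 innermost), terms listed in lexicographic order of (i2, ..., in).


[[[v1, v3], v4], v2]

In the tensor algebra, words opening v1 carry the v1-anchored form.
Composite bracket: [v2, [[v3, v1], v4]]
Full expansion: 8 signed words from ab - ba (2^3 = 8).
The v1-initial words carry the normal form:
  the word v1v3v4v2 carries sign +1 and contributes +[[[v1, v3], v4], v2]


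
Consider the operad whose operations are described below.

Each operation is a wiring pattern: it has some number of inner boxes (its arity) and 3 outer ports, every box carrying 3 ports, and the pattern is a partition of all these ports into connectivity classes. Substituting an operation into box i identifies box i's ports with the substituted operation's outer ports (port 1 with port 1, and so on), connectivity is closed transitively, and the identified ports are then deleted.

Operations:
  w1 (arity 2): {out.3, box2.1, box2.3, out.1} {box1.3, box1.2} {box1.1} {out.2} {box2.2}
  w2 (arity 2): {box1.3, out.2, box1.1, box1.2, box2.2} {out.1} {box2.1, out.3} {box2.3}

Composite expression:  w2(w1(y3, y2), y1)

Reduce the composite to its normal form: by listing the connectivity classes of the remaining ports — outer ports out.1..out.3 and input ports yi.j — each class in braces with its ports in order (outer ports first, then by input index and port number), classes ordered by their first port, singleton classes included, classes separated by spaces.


Two ports join when wires chain via w2-identified ports.
stage w1: inputs (y3, y2), connectivity {out.1, out.3, y2.1, y2.3} {out.2} {y2.2} {y3.1} {y3.2, y3.3}, out.j its boundary
stage w2: inputs (y3, y2, y1), connectivity {out.1} {out.2, y1.2, y2.1, y2.3} {out.3, y1.1} {y1.3} {y2.2} {y3.1} {y3.2, y3.3}, out.j its boundary

{out.1} {out.2, y1.2, y2.1, y2.3} {out.3, y1.1} {y1.3} {y2.2} {y3.1} {y3.2, y3.3}


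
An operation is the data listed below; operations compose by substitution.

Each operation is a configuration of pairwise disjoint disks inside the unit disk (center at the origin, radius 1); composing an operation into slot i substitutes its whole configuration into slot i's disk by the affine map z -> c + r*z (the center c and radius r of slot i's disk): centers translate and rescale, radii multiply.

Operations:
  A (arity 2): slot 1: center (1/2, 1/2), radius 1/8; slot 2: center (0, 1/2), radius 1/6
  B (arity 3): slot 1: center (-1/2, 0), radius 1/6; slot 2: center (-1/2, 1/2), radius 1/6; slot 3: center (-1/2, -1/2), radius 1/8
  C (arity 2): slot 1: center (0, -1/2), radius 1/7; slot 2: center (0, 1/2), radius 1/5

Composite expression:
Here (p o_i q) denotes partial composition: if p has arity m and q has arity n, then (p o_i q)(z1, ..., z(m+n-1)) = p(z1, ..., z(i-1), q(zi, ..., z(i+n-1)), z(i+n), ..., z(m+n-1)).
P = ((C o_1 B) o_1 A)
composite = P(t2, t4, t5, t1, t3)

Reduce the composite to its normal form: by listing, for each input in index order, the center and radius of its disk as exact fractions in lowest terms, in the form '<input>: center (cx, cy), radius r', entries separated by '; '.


t1: center (-1/14, -4/7), radius 1/56; t2: center (-5/84, -41/84), radius 1/336; t3: center (0, 1/2), radius 1/5; t4: center (-1/14, -41/84), radius 1/252; t5: center (-1/14, -3/7), radius 1/42


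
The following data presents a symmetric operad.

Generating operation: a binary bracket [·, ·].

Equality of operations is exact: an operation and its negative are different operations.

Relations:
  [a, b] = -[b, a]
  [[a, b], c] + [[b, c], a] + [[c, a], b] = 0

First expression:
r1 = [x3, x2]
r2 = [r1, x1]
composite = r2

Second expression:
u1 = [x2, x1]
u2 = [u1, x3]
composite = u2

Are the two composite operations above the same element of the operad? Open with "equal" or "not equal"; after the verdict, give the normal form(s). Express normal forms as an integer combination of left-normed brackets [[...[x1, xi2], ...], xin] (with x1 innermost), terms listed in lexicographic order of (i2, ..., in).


not equal; first: [[x1, x2], x3] - [[x1, x3], x2]; second: -[[x1, x2], x3]

Normal form of the first expression: [[x1, x2], x3] - [[x1, x3], x2]
Normal form of the second expression: -[[x1, x2], x3]
The normal forms differ: not equal.


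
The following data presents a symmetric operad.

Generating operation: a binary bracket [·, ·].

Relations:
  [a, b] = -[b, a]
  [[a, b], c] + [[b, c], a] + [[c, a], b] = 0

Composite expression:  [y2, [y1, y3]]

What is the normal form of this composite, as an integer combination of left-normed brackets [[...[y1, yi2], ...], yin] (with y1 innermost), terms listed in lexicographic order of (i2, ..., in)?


-[[y1, y3], y2]


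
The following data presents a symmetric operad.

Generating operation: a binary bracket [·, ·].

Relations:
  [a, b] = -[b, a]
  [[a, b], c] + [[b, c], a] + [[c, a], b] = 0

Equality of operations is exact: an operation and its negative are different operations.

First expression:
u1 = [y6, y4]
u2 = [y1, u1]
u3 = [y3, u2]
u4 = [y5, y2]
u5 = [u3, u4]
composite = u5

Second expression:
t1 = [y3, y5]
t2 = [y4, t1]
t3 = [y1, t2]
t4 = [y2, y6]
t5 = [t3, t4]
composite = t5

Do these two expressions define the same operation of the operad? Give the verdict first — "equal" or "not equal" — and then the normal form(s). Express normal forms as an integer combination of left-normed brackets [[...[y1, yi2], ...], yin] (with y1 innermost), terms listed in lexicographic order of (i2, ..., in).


The first expression, normalized: -[[[[[y1, y4], y6], y3], y2], y5] + [[[[[y1, y4], y6], y3], y5], y2] + [[[[[y1, y6], y4], y3], y2], y5] - [[[[[y1, y6], y4], y3], y5], y2]
The second expression, normalized: -[[[[[y1, y3], y5], y4], y2], y6] + [[[[[y1, y3], y5], y4], y6], y2] + [[[[[y1, y4], y3], y5], y2], y6] - [[[[[y1, y4], y3], y5], y6], y2] - [[[[[y1, y4], y5], y3], y2], y6] + [[[[[y1, y4], y5], y3], y6], y2] + [[[[[y1, y5], y3], y4], y2], y6] - [[[[[y1, y5], y3], y4], y6], y2]
The forms do not match — not equal.

not equal; first: -[[[[[y1, y4], y6], y3], y2], y5] + [[[[[y1, y4], y6], y3], y5], y2] + [[[[[y1, y6], y4], y3], y2], y5] - [[[[[y1, y6], y4], y3], y5], y2]; second: -[[[[[y1, y3], y5], y4], y2], y6] + [[[[[y1, y3], y5], y4], y6], y2] + [[[[[y1, y4], y3], y5], y2], y6] - [[[[[y1, y4], y3], y5], y6], y2] - [[[[[y1, y4], y5], y3], y2], y6] + [[[[[y1, y4], y5], y3], y6], y2] + [[[[[y1, y5], y3], y4], y2], y6] - [[[[[y1, y5], y3], y4], y6], y2]


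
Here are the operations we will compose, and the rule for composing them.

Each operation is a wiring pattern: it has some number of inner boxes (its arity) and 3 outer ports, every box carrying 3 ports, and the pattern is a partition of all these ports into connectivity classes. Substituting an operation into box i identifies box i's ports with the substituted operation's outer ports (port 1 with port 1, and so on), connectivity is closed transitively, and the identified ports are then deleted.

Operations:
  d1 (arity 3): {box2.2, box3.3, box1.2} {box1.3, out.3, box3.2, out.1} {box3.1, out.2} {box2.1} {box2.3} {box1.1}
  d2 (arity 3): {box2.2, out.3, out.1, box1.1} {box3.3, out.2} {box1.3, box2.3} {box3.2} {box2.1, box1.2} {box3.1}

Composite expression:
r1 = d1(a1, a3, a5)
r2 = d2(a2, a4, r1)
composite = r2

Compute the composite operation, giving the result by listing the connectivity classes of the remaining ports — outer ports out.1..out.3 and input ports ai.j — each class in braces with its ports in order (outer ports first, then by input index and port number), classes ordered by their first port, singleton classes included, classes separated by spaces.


{out.1, out.3, a2.1, a4.2} {out.2, a1.3, a5.2} {a1.1} {a1.2, a3.2, a5.3} {a2.2, a4.1} {a2.3, a4.3} {a3.1} {a3.3} {a5.1}


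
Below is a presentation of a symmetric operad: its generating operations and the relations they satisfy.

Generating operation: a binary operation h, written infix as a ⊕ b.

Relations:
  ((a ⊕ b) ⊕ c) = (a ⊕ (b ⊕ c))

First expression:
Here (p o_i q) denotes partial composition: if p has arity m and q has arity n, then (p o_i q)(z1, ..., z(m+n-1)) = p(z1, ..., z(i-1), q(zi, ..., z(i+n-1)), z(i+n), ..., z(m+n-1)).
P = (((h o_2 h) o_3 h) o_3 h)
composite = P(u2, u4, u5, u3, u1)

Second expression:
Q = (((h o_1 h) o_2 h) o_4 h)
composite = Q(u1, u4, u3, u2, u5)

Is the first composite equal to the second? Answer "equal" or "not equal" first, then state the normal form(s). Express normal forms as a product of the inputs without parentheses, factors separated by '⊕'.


not equal; the first gives u2 ⊕ u4 ⊕ u5 ⊕ u3 ⊕ u1 and the second u1 ⊕ u4 ⊕ u3 ⊕ u2 ⊕ u5

Normal form of the first expression: u2 ⊕ u4 ⊕ u5 ⊕ u3 ⊕ u1
Normal form of the second expression: u1 ⊕ u4 ⊕ u3 ⊕ u2 ⊕ u5
They disagree, so not equal.


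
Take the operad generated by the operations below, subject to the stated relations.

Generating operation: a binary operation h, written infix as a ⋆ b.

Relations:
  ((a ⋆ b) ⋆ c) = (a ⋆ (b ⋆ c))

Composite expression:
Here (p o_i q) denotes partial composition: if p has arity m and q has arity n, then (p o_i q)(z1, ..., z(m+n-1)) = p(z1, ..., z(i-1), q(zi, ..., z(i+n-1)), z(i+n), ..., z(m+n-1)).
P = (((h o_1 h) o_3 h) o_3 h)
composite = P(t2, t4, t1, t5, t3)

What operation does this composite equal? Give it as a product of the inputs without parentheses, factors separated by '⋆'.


t2 ⋆ t4 ⋆ t1 ⋆ t5 ⋆ t3

Key point: h is associative — brackets drop, the t-order remains.
(t2 ⋆ t4) collapses to t2 ⋆ t4
(t1 ⋆ t5) collapses to t1 ⋆ t5
((t1 ⋆ t5) ⋆ t3) collapses to t1 ⋆ t5 ⋆ t3
((t2 ⋆ t4) ⋆ ((t1 ⋆ t5) ⋆ t3)) collapses to t2 ⋆ t4 ⋆ t1 ⋆ t5 ⋆ t3


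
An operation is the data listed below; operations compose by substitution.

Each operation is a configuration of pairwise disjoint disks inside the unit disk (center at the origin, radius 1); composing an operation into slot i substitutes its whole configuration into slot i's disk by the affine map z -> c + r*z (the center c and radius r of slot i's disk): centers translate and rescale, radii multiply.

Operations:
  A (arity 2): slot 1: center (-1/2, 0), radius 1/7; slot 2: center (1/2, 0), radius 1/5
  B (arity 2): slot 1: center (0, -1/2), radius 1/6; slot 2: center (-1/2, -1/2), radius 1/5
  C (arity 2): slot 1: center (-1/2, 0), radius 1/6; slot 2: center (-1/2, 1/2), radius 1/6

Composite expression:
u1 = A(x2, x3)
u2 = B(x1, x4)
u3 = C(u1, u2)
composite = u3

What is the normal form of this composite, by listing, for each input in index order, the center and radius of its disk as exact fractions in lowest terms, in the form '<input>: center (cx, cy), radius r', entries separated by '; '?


x1: center (-1/2, 5/12), radius 1/36; x2: center (-7/12, 0), radius 1/42; x3: center (-5/12, 0), radius 1/30; x4: center (-7/12, 5/12), radius 1/30

Each x-disk chains the slot maps above it in C; radii multiply.
x2 passes through 2 substitutions, ending at center (-7/12, 0), radius 1/42
x3 passes through 2 substitutions, ending at center (-5/12, 0), radius 1/30
x1 passes through 2 substitutions, ending at center (-1/2, 5/12), radius 1/36
x4 passes through 2 substitutions, ending at center (-7/12, 5/12), radius 1/30


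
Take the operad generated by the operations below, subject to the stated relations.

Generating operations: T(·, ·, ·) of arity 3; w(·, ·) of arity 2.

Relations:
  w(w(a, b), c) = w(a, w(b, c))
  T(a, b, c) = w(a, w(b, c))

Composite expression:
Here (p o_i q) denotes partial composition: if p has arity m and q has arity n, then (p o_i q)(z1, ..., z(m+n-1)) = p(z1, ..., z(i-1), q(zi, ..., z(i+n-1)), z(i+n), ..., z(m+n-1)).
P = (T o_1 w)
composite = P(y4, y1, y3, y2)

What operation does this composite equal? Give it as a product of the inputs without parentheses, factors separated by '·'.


y4 · y1 · y3 · y2

Under associativity of T, the answer is the y's in reading order.
w(y4, y1) linearizes to y4 · y1
T(w(y4, y1), y3, y2) linearizes to y4 · y1 · y3 · y2


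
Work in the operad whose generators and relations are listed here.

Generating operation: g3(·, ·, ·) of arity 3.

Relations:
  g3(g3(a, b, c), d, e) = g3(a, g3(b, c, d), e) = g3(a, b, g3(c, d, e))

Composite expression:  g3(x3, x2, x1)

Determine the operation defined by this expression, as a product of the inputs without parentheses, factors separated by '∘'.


x3 ∘ x2 ∘ x1

The g3-tree's shape is irrelevant; the x-reading-order decides.
g3(x3, x2, x1) spells out as x3 ∘ x2 ∘ x1


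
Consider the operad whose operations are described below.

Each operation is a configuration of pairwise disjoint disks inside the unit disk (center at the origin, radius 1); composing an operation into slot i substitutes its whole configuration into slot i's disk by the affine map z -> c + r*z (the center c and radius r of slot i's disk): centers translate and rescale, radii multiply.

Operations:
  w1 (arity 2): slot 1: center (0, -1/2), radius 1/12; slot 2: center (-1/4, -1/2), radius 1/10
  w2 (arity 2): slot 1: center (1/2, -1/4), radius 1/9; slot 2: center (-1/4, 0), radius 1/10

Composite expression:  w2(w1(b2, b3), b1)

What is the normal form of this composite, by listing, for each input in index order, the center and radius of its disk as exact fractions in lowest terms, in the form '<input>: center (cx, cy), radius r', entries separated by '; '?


b1: center (-1/4, 0), radius 1/10; b2: center (1/2, -11/36), radius 1/108; b3: center (17/36, -11/36), radius 1/90

Below w2, radii multiply path by path; the b-disk centers shift.
tracing b2 down its 2-map path: center (1/2, -11/36), radius 1/108
tracing b3 down its 2-map path: center (17/36, -11/36), radius 1/90
tracing b1 down its 1-map path: center (-1/4, 0), radius 1/10


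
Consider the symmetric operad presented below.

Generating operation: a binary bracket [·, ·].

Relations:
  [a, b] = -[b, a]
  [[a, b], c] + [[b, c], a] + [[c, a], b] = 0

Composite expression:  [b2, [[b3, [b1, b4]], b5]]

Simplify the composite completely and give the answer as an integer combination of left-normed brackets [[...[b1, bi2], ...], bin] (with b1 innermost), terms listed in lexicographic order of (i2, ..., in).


[[[[b1, b4], b3], b5], b2]

Antisymmetry and Jacobi reduce to b1-anchored left-normed brackets.
Composite bracket: [b2, [[b3, [b1, b4]], b5]]
Each bracket splits as ab - ba, giving 16 signed words (2^4 = 16).
The b1-initial words carry the normal form:
  sign of b1b4b3b5b2 is +1, so it contributes +[[[[b1, b4], b3], b5], b2]


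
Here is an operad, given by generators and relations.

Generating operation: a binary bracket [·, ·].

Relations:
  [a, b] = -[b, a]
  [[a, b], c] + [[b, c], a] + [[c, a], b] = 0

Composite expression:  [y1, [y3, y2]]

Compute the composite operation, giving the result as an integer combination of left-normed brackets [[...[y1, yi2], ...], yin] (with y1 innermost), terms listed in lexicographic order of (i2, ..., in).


In the tensor algebra, words opening y1 carry the y1-anchored form.
Composite bracket: [y1, [y3, y2]]
The bracket unfolds into 4 signed words via [a, b] = ab - ba (2^2 = 4).
Keep just the words that open with y1:
  y1y2y3 appears with sign -1, giving the term -[[y1, y2], y3]
  y1y3y2 appears with sign +1, giving the term +[[y1, y3], y2]

-[[y1, y2], y3] + [[y1, y3], y2]


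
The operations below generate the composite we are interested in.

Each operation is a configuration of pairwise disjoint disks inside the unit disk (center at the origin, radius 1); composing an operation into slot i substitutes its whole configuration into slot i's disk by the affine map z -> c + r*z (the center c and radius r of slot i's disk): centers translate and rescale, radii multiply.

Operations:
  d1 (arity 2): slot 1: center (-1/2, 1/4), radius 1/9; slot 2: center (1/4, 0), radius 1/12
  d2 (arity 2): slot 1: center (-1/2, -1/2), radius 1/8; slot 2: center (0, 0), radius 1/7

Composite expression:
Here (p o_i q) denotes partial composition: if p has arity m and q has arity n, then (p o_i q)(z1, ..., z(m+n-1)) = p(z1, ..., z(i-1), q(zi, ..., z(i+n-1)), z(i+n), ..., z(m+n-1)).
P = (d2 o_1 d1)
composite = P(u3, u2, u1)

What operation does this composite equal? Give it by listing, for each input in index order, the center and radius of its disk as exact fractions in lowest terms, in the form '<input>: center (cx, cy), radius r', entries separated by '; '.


u1: center (0, 0), radius 1/7; u2: center (-15/32, -1/2), radius 1/96; u3: center (-9/16, -15/32), radius 1/72

Only the slot chain above each u matters under d2; compose those maps.
u3: after 2 affine steps, its disk has center (-9/16, -15/32), radius 1/72
u2: after 2 affine steps, its disk has center (-15/32, -1/2), radius 1/96
u1: after 1 affine step, its disk has center (0, 0), radius 1/7


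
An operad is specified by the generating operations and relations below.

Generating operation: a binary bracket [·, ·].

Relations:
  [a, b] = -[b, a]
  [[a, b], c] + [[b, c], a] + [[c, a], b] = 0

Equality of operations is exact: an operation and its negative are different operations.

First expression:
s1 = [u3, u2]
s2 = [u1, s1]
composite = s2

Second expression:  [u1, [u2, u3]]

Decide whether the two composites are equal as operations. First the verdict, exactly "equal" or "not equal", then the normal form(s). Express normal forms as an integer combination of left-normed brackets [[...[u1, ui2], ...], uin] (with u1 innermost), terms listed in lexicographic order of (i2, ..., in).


not equal — first -[[u1, u2], u3] + [[u1, u3], u2], second [[u1, u2], u3] - [[u1, u3], u2]

The first composite normalizes to -[[u1, u2], u3] + [[u1, u3], u2]
The second composite normalizes to [[u1, u2], u3] - [[u1, u3], u2]
Distinct normal forms: not equal.


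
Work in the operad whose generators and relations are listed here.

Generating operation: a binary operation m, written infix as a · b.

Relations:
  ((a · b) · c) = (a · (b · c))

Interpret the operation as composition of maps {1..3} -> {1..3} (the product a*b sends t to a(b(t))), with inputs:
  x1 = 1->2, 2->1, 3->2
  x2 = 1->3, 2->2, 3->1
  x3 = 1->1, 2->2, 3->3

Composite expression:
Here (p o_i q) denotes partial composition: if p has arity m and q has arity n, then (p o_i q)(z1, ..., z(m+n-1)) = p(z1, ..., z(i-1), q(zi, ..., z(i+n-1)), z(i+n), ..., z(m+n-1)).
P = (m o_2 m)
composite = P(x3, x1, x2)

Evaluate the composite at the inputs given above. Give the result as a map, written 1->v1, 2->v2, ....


1->2, 2->1, 3->2

(x1 · x2) = 1->2, 2->1, 3->2
(x3 · (x1 · x2)) = 1->2, 2->1, 3->2


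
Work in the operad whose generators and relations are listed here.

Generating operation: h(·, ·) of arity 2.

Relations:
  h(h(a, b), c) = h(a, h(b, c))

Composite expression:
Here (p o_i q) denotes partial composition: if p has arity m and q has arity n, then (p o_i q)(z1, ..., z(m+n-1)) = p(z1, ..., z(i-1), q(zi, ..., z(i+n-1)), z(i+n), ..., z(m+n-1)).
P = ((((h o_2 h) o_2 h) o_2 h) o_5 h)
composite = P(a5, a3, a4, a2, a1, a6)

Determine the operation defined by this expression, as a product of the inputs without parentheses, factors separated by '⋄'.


Every regrouping of h is equal, so read the a-inputs in written order.
h(a3, a4) collapses to a3 ⋄ a4
h(h(a3, a4), a2) collapses to a3 ⋄ a4 ⋄ a2
h(a1, a6) collapses to a1 ⋄ a6
h(h(h(a3, a4), a2), h(a1, a6)) collapses to a3 ⋄ a4 ⋄ a2 ⋄ a1 ⋄ a6
h(a5, h(h(h(a3, a4), a2), h(a1, a6))) collapses to a5 ⋄ a3 ⋄ a4 ⋄ a2 ⋄ a1 ⋄ a6

a5 ⋄ a3 ⋄ a4 ⋄ a2 ⋄ a1 ⋄ a6


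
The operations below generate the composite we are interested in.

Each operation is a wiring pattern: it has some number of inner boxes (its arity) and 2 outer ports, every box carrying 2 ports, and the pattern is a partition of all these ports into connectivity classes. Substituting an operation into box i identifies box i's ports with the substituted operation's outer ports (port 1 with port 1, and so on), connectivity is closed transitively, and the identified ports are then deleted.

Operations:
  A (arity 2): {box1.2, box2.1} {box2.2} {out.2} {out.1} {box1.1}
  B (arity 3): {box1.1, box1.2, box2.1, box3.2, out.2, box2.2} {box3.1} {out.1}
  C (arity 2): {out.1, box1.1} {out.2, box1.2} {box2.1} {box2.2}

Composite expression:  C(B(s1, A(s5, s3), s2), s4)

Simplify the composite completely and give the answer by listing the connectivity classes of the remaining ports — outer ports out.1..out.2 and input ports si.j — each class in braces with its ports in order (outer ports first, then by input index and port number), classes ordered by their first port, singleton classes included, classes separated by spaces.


Connectivity passes through glued C-boundaries; trace each wire chain.
after A, the pattern on (s5, s3) reads {out.1} {out.2} {s3.1, s5.2} {s3.2} {s5.1} (out.j = its outer ports)
after B, the pattern on (s1, s5, s3, s2) reads {out.1} {out.2, s1.1, s1.2, s2.2} {s2.1} {s3.1, s5.2} {s3.2} {s5.1} (out.j = its outer ports)
after C, the pattern on (s1, s5, s3, s2, s4) reads {out.1} {out.2, s1.1, s1.2, s2.2} {s2.1} {s3.1, s5.2} {s3.2} {s4.1} {s4.2} {s5.1} (out.j = its outer ports)

{out.1} {out.2, s1.1, s1.2, s2.2} {s2.1} {s3.1, s5.2} {s3.2} {s4.1} {s4.2} {s5.1}


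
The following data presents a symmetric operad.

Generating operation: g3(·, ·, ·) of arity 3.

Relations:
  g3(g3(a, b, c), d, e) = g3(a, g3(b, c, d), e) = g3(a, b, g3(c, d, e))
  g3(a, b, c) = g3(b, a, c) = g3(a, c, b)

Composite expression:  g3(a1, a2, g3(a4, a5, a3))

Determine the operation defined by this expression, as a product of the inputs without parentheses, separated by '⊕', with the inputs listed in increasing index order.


a1 ⊕ a2 ⊕ a3 ⊕ a4 ⊕ a5

Any arrangement under g3 is one operation, so sort the a-inputs.
g3(a4, a5, a3) linearizes to a4 ⊕ a5 ⊕ a3
g3(a1, a2, g3(a4, a5, a3)) linearizes to a1 ⊕ a2 ⊕ a4 ⊕ a5 ⊕ a3
the factors in increasing index order: a1 ⊕ a2 ⊕ a3 ⊕ a4 ⊕ a5


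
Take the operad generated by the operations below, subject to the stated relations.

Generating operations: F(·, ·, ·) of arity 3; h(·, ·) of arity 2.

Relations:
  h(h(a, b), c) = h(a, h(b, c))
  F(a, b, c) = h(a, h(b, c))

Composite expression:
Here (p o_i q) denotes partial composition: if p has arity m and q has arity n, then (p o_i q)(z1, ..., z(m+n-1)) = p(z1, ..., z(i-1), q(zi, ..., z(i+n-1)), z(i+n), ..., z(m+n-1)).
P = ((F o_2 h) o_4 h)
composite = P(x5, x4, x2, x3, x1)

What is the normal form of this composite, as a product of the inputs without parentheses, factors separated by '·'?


Key point: F is associative — brackets drop, the x-order remains.
h(x4, x2) flattens to x4 · x2
h(x3, x1) flattens to x3 · x1
F(x5, h(x4, x2), h(x3, x1)) flattens to x5 · x4 · x2 · x3 · x1

x5 · x4 · x2 · x3 · x1


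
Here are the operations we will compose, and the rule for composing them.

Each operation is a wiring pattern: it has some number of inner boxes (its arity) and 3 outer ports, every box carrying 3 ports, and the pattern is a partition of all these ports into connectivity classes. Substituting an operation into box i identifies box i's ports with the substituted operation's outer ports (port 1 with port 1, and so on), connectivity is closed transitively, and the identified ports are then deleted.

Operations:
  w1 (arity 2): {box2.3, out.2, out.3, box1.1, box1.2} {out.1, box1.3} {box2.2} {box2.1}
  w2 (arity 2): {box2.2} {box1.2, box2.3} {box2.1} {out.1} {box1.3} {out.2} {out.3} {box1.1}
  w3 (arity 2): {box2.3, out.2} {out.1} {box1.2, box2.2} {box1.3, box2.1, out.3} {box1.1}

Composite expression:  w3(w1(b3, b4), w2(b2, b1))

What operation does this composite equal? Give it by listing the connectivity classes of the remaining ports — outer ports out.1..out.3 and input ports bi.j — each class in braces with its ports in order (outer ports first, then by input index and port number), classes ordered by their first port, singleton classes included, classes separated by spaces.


{out.1} {out.2} {out.3, b3.1, b3.2, b4.3} {b1.1} {b1.2} {b1.3, b2.2} {b2.1} {b2.3} {b3.3} {b4.1} {b4.2}

Reachability decides: close wires over w3-identified ports.
after w1, the pattern on (b3, b4) reads {out.1, b3.3} {out.2, out.3, b3.1, b3.2, b4.3} {b4.1} {b4.2} (out.j = its outer ports)
after w2, the pattern on (b2, b1) reads {out.1} {out.2} {out.3} {b1.1} {b1.2} {b1.3, b2.2} {b2.1} {b2.3} (out.j = its outer ports)
after w3, the pattern on (b3, b4, b2, b1) reads {out.1} {out.2} {out.3, b3.1, b3.2, b4.3} {b1.1} {b1.2} {b1.3, b2.2} {b2.1} {b2.3} {b3.3} {b4.1} {b4.2} (out.j = its outer ports)


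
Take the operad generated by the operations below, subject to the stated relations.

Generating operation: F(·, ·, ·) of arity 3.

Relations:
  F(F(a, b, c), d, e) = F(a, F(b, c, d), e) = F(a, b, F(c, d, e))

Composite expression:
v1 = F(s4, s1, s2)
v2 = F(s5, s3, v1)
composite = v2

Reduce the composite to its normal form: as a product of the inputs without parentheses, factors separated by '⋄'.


s5 ⋄ s3 ⋄ s4 ⋄ s1 ⋄ s2

Under associativity of F, the answer is the s's in reading order.
F(s4, s1, s2) linearizes to s4 ⋄ s1 ⋄ s2
F(s5, s3, F(s4, s1, s2)) linearizes to s5 ⋄ s3 ⋄ s4 ⋄ s1 ⋄ s2


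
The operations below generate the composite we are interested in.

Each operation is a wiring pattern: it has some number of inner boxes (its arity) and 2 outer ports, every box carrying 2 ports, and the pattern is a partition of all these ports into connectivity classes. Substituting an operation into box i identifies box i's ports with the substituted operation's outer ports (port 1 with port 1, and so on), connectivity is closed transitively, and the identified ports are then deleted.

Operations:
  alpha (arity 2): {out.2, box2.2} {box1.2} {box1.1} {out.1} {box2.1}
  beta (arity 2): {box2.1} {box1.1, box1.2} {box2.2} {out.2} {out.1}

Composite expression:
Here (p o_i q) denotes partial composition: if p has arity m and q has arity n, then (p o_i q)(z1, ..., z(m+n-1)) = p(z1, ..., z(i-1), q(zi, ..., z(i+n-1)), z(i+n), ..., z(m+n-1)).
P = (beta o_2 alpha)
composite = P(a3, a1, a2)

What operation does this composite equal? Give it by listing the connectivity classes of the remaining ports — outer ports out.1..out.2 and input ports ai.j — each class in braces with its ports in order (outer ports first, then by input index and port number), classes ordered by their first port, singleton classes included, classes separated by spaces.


{out.1} {out.2} {a1.1} {a1.2} {a2.1} {a2.2} {a3.1, a3.2}

Two ports join when wires chain via beta-identified ports.
after alpha, the pattern on (a1, a2) reads {out.1} {out.2, a2.2} {a1.1} {a1.2} {a2.1} (out.j = its outer ports)
after beta, the pattern on (a3, a1, a2) reads {out.1} {out.2} {a1.1} {a1.2} {a2.1} {a2.2} {a3.1, a3.2} (out.j = its outer ports)


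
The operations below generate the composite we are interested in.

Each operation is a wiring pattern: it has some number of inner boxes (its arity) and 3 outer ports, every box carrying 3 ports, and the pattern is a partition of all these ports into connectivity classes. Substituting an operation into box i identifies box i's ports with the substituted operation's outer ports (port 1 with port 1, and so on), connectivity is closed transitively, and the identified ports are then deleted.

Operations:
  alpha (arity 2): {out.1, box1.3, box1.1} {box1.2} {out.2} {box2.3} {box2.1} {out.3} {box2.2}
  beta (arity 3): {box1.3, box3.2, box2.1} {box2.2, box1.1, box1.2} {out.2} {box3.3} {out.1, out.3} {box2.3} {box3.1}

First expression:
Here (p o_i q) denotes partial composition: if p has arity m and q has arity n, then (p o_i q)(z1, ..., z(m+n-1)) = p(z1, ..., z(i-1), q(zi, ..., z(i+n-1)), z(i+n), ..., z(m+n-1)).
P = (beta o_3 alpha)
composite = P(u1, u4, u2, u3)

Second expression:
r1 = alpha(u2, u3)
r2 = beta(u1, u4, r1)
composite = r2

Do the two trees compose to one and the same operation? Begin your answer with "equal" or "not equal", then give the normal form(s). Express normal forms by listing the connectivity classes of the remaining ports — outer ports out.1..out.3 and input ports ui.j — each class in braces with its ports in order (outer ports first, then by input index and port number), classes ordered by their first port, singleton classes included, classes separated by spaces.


equal; the common form is {out.1, out.3} {out.2} {u1.1, u1.2, u4.2} {u1.3, u4.1} {u2.1, u2.3} {u2.2} {u3.1} {u3.2} {u3.3} {u4.3}

In normal form, the first expression is {out.1, out.3} {out.2} {u1.1, u1.2, u4.2} {u1.3, u4.1} {u2.1, u2.3} {u2.2} {u3.1} {u3.2} {u3.3} {u4.3}
In normal form, the second expression is {out.1, out.3} {out.2} {u1.1, u1.2, u4.2} {u1.3, u4.1} {u2.1, u2.3} {u2.2} {u3.1} {u3.2} {u3.3} {u4.3}
The forms coincide; equal.


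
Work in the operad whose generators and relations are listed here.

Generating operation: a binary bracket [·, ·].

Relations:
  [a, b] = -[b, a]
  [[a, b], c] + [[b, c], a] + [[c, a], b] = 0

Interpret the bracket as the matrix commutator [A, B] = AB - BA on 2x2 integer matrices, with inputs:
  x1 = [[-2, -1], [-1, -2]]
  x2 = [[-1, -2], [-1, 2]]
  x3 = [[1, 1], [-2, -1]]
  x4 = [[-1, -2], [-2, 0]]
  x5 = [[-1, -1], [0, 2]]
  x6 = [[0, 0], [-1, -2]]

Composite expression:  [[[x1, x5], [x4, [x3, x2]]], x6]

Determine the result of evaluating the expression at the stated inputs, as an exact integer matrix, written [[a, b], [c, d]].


[[70, 140], [-158, -70]]

[x1, x5] = [[-1, -3], [3, 1]]
[x3, x2] = [[-5, -1], [8, 5]]
[x4, [x3, x2]] = [[-18, -19], [28, 18]]
[[x1, x5], [x4, [x3, x2]]] = [[-27, -70], [-52, 27]]
[[[x1, x5], [x4, [x3, x2]]], x6] = [[70, 140], [-158, -70]]


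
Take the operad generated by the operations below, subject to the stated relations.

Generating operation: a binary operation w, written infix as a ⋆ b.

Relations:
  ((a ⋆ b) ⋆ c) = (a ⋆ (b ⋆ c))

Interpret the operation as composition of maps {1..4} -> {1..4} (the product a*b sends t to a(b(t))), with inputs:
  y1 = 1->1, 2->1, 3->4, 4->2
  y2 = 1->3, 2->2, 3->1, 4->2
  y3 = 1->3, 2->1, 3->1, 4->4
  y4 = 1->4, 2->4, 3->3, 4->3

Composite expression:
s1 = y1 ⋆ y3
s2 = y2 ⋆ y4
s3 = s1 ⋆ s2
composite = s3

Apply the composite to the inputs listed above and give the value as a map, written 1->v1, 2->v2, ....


1->1, 2->1, 3->4, 4->4


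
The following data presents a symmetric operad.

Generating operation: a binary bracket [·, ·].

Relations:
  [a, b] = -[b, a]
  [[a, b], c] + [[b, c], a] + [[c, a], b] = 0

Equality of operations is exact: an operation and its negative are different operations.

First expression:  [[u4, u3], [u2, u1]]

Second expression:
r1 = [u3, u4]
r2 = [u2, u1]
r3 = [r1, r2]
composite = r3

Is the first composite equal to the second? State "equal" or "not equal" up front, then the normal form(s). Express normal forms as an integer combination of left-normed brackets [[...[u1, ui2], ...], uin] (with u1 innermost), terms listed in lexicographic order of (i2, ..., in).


The first composite normalizes to -[[[u1, u2], u3], u4] + [[[u1, u2], u4], u3]
The second composite normalizes to [[[u1, u2], u3], u4] - [[[u1, u2], u4], u3]
No match — not equal.

not equal — first -[[[u1, u2], u3], u4] + [[[u1, u2], u4], u3], second [[[u1, u2], u3], u4] - [[[u1, u2], u4], u3]


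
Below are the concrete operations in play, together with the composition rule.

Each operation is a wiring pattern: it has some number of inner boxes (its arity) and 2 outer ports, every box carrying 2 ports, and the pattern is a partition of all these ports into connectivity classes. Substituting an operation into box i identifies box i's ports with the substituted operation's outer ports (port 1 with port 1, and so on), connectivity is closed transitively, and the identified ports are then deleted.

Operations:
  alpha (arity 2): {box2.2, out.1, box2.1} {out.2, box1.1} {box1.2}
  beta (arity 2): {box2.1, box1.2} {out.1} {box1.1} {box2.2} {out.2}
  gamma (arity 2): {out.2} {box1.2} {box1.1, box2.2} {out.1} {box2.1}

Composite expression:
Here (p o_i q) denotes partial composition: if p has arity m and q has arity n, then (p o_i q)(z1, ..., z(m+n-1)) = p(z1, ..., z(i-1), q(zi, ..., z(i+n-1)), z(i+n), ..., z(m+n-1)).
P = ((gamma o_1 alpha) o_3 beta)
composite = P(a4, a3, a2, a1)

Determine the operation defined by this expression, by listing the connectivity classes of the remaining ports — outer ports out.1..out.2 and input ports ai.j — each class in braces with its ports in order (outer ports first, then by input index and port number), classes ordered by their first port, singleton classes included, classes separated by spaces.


{out.1} {out.2} {a1.1, a2.2} {a1.2} {a2.1} {a3.1, a3.2} {a4.1} {a4.2}

Treat the ports identified at gamma as solder joints: merge, then drop.
through alpha, on inputs (a4, a3): {out.1, a3.1, a3.2} {out.2, a4.1} {a4.2} (out.j = stage outer ports)
through beta, on inputs (a2, a1): {out.1} {out.2} {a1.1, a2.2} {a1.2} {a2.1} (out.j = stage outer ports)
through gamma, on inputs (a4, a3, a2, a1): {out.1} {out.2} {a1.1, a2.2} {a1.2} {a2.1} {a3.1, a3.2} {a4.1} {a4.2} (out.j = stage outer ports)


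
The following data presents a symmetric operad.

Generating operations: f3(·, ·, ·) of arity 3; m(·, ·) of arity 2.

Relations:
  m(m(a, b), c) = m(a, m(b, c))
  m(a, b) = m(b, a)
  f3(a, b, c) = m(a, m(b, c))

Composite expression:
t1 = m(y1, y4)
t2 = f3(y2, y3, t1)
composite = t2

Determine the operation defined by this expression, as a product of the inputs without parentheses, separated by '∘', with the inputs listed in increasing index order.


y1 ∘ y2 ∘ y3 ∘ y4

With f3 associative and commutative, the y-input set is all that matters.
m(y1, y4) reduces to y1 ∘ y4
f3(y2, y3, m(y1, y4)) reduces to y2 ∘ y3 ∘ y1 ∘ y4
reordering the factors by index: y1 ∘ y2 ∘ y3 ∘ y4


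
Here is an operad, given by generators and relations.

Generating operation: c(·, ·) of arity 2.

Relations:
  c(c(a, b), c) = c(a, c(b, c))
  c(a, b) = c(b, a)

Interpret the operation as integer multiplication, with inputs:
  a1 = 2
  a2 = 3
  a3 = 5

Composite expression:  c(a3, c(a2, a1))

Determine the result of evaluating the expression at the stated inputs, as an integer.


30

c(a2, a1) = 6
c(a3, c(a2, a1)) = 30


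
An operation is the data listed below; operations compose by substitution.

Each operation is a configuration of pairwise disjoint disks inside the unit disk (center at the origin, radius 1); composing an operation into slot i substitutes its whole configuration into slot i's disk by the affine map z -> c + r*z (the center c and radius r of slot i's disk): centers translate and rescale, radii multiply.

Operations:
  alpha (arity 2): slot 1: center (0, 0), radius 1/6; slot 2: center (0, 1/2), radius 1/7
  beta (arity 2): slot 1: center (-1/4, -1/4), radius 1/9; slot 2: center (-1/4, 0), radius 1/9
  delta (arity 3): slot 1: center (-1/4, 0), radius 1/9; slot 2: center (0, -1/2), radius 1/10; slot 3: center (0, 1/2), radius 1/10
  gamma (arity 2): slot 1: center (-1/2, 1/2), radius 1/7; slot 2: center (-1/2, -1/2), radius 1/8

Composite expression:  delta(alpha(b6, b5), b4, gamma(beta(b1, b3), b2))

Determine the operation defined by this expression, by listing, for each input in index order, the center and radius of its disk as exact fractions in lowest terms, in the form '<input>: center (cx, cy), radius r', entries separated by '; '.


b1: center (-3/56, 153/280), radius 1/630; b2: center (-1/20, 9/20), radius 1/80; b3: center (-3/56, 11/20), radius 1/630; b4: center (0, -1/2), radius 1/10; b5: center (-1/4, 1/18), radius 1/63; b6: center (-1/4, 0), radius 1/54

Only the slot chain above each b matters under delta; compose those maps.
for b6, the 2-step affine chain lands on center (-1/4, 0), radius 1/54
for b5, the 2-step affine chain lands on center (-1/4, 1/18), radius 1/63
for b4, the 1-step affine chain lands on center (0, -1/2), radius 1/10
for b1, the 3-step affine chain lands on center (-3/56, 153/280), radius 1/630
for b3, the 3-step affine chain lands on center (-3/56, 11/20), radius 1/630
for b2, the 2-step affine chain lands on center (-1/20, 9/20), radius 1/80


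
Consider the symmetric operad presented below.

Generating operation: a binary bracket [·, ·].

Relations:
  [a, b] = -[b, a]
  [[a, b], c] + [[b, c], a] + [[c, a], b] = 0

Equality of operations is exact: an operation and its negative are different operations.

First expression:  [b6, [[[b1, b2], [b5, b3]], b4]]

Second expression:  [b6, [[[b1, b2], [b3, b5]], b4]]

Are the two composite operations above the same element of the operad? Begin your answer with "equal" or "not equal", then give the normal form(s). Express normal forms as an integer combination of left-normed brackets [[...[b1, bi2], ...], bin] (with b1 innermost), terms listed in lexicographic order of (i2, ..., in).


The first composite normalizes to [[[[[b1, b2], b3], b5], b4], b6] - [[[[[b1, b2], b5], b3], b4], b6]
The second composite normalizes to -[[[[[b1, b2], b3], b5], b4], b6] + [[[[[b1, b2], b5], b3], b4], b6]
They disagree, so not equal.

not equal; the first gives [[[[[b1, b2], b3], b5], b4], b6] - [[[[[b1, b2], b5], b3], b4], b6] and the second -[[[[[b1, b2], b3], b5], b4], b6] + [[[[[b1, b2], b5], b3], b4], b6]


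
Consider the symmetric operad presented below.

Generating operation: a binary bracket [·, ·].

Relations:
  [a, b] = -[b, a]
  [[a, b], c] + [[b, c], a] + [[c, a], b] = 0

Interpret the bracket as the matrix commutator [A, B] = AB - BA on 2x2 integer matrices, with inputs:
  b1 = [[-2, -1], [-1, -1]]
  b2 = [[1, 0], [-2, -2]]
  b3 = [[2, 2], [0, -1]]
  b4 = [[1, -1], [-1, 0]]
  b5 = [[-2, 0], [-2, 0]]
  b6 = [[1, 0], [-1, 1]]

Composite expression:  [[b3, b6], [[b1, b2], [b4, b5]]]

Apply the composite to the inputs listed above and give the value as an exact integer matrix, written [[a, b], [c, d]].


[[60, 80], [-132, -60]]


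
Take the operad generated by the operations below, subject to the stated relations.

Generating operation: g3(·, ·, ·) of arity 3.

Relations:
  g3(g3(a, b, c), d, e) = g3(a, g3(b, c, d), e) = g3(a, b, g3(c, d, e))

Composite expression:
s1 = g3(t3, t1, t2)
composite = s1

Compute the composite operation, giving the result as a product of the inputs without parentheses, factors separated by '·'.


Under associativity of g3, the answer is the t's in reading order.
g3(t3, t1, t2) linearizes to t3 · t1 · t2

t3 · t1 · t2


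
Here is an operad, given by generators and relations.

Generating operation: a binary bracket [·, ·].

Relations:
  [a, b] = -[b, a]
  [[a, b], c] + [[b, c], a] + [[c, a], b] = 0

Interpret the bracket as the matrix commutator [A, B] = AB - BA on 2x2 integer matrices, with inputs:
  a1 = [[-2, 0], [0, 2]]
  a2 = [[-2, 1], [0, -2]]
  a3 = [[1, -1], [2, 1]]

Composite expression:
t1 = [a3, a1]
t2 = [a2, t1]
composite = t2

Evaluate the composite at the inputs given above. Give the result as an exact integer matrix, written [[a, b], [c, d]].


[[-8, 0], [0, 8]]

[a3, a1] = [[0, -4], [-8, 0]]
[a2, [a3, a1]] = [[-8, 0], [0, 8]]


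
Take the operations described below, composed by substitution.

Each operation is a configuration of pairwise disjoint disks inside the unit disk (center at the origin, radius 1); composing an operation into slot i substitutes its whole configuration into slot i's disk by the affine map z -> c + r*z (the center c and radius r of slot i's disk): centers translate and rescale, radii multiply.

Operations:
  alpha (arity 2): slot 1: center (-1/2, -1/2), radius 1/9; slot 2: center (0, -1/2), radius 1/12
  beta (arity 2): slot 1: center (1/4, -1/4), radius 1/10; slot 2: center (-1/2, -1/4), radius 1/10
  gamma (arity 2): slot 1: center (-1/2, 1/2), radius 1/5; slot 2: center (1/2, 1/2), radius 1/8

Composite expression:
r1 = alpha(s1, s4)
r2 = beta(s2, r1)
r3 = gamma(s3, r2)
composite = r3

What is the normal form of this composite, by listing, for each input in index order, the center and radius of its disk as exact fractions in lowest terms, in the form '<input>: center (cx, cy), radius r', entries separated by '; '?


Affine substitution under gamma: radii multiply and s-centers shift.
s3: after 1 affine step, its disk has center (-1/2, 1/2), radius 1/5
s2: after 2 affine steps, its disk has center (17/32, 15/32), radius 1/80
s1: after 3 affine steps, its disk has center (69/160, 37/80), radius 1/720
s4: after 3 affine steps, its disk has center (7/16, 37/80), radius 1/960

s1: center (69/160, 37/80), radius 1/720; s2: center (17/32, 15/32), radius 1/80; s3: center (-1/2, 1/2), radius 1/5; s4: center (7/16, 37/80), radius 1/960
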